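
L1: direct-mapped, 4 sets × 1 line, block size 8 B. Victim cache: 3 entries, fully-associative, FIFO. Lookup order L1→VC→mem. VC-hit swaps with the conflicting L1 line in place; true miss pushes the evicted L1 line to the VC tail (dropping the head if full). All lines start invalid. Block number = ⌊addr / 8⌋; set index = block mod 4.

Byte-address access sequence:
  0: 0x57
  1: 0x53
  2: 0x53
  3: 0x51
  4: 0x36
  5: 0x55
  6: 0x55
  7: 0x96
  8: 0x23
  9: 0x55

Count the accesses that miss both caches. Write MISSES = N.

MISSES = 4

#0 0x57→b10/s2 MISS; vc=[]
#1 0x53→b10/s2 L1-HIT; vc=[]
#2 0x53→b10/s2 L1-HIT; vc=[]
#3 0x51→b10/s2 L1-HIT; vc=[]
#4 0x36→b6/s2 MISS; vc=[10]
#5 0x55→b10/s2 VC-HIT; vc=[6]
#6 0x55→b10/s2 L1-HIT; vc=[6]
#7 0x96→b18/s2 MISS; vc=[6,10]
#8 0x23→b4/s0 MISS; vc=[6,10]
#9 0x55→b10/s2 VC-HIT; vc=[6,18]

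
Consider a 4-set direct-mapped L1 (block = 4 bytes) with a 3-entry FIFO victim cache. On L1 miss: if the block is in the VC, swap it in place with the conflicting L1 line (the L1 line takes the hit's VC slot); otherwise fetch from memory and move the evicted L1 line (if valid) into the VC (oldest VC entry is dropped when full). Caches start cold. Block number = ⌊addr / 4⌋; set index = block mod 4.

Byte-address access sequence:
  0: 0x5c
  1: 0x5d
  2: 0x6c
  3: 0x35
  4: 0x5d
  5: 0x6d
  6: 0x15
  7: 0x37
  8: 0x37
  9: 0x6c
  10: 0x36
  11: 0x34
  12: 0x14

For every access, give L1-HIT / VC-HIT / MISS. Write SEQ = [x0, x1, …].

SEQ = [MISS, L1-HIT, MISS, MISS, VC-HIT, VC-HIT, MISS, VC-HIT, L1-HIT, L1-HIT, L1-HIT, L1-HIT, VC-HIT]

  [0] addr=0x5c blk=23 s=3: MISS | VC []
  [1] addr=0x5d blk=23 s=3: L1-HIT | VC []
  [2] addr=0x6c blk=27 s=3: MISS | VC [23]
  [3] addr=0x35 blk=13 s=1: MISS | VC [23]
  [4] addr=0x5d blk=23 s=3: VC-HIT | VC [27]
  [5] addr=0x6d blk=27 s=3: VC-HIT | VC [23]
  [6] addr=0x15 blk=5 s=1: MISS | VC [23, 13]
  [7] addr=0x37 blk=13 s=1: VC-HIT | VC [23, 5]
  [8] addr=0x37 blk=13 s=1: L1-HIT | VC [23, 5]
  [9] addr=0x6c blk=27 s=3: L1-HIT | VC [23, 5]
  [10] addr=0x36 blk=13 s=1: L1-HIT | VC [23, 5]
  [11] addr=0x34 blk=13 s=1: L1-HIT | VC [23, 5]
  [12] addr=0x14 blk=5 s=1: VC-HIT | VC [23, 13]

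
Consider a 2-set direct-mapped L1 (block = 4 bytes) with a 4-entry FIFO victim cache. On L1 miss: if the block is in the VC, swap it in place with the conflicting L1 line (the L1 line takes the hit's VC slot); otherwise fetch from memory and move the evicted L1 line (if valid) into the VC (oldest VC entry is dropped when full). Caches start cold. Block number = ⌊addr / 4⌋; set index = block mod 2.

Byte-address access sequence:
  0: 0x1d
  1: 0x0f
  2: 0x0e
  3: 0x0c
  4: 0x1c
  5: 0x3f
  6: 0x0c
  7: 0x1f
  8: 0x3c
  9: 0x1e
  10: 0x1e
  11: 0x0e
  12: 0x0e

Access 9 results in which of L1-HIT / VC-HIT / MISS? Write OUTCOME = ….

OUTCOME = VC-HIT

  [0] addr=0x1d blk=7 s=1: MISS | VC []
  [1] addr=0xf blk=3 s=1: MISS | VC [7]
  [2] addr=0xe blk=3 s=1: L1-HIT | VC [7]
  [3] addr=0xc blk=3 s=1: L1-HIT | VC [7]
  [4] addr=0x1c blk=7 s=1: VC-HIT | VC [3]
  [5] addr=0x3f blk=15 s=1: MISS | VC [3, 7]
  [6] addr=0xc blk=3 s=1: VC-HIT | VC [15, 7]
  [7] addr=0x1f blk=7 s=1: VC-HIT | VC [15, 3]
  [8] addr=0x3c blk=15 s=1: VC-HIT | VC [7, 3]
  [9] addr=0x1e blk=7 s=1: VC-HIT | VC [15, 3]
  [10] addr=0x1e blk=7 s=1: L1-HIT | VC [15, 3]
  [11] addr=0xe blk=3 s=1: VC-HIT | VC [15, 7]
  [12] addr=0xe blk=3 s=1: L1-HIT | VC [15, 7]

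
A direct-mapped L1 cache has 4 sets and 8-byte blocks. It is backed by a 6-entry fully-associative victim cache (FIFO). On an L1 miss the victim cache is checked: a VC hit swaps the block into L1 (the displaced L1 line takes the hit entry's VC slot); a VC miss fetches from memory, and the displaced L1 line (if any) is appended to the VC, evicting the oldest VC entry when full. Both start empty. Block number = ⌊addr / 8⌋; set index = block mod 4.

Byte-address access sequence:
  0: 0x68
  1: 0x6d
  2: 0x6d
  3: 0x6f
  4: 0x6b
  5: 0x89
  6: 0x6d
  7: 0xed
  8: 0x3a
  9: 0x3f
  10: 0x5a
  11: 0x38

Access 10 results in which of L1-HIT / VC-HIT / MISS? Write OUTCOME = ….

OUTCOME = MISS

  [0] addr=0x68 blk=13 s=1: MISS | VC []
  [1] addr=0x6d blk=13 s=1: L1-HIT | VC []
  [2] addr=0x6d blk=13 s=1: L1-HIT | VC []
  [3] addr=0x6f blk=13 s=1: L1-HIT | VC []
  [4] addr=0x6b blk=13 s=1: L1-HIT | VC []
  [5] addr=0x89 blk=17 s=1: MISS | VC [13]
  [6] addr=0x6d blk=13 s=1: VC-HIT | VC [17]
  [7] addr=0xed blk=29 s=1: MISS | VC [17, 13]
  [8] addr=0x3a blk=7 s=3: MISS | VC [17, 13]
  [9] addr=0x3f blk=7 s=3: L1-HIT | VC [17, 13]
  [10] addr=0x5a blk=11 s=3: MISS | VC [17, 13, 7]
  [11] addr=0x38 blk=7 s=3: VC-HIT | VC [17, 13, 11]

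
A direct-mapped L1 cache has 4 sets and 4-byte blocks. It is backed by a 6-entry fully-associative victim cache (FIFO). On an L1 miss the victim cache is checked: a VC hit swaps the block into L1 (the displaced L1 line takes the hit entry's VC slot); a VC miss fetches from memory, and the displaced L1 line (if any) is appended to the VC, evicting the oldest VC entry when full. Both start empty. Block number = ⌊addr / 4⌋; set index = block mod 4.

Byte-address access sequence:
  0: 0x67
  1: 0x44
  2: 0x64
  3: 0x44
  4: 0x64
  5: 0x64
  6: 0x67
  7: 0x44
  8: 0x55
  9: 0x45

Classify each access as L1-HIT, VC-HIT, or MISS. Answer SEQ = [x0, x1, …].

#0 0x67→b25/s1 MISS; vc=[]
#1 0x44→b17/s1 MISS; vc=[25]
#2 0x64→b25/s1 VC-HIT; vc=[17]
#3 0x44→b17/s1 VC-HIT; vc=[25]
#4 0x64→b25/s1 VC-HIT; vc=[17]
#5 0x64→b25/s1 L1-HIT; vc=[17]
#6 0x67→b25/s1 L1-HIT; vc=[17]
#7 0x44→b17/s1 VC-HIT; vc=[25]
#8 0x55→b21/s1 MISS; vc=[25,17]
#9 0x45→b17/s1 VC-HIT; vc=[25,21]

SEQ = [MISS, MISS, VC-HIT, VC-HIT, VC-HIT, L1-HIT, L1-HIT, VC-HIT, MISS, VC-HIT]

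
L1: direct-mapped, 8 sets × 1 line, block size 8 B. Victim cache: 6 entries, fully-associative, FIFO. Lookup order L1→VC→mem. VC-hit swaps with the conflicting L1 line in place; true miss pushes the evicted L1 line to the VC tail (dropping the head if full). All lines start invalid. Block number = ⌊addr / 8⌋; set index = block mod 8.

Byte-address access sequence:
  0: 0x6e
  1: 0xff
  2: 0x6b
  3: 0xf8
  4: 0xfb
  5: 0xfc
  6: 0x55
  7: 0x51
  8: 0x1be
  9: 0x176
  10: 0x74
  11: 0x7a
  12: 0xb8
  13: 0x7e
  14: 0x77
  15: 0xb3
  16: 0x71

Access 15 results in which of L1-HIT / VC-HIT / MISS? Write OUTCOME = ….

OUTCOME = MISS

#0 0x6e→b13/s5 MISS; vc=[]
#1 0xff→b31/s7 MISS; vc=[]
#2 0x6b→b13/s5 L1-HIT; vc=[]
#3 0xf8→b31/s7 L1-HIT; vc=[]
#4 0xfb→b31/s7 L1-HIT; vc=[]
#5 0xfc→b31/s7 L1-HIT; vc=[]
#6 0x55→b10/s2 MISS; vc=[]
#7 0x51→b10/s2 L1-HIT; vc=[]
#8 0x1be→b55/s7 MISS; vc=[31]
#9 0x176→b46/s6 MISS; vc=[31]
#10 0x74→b14/s6 MISS; vc=[31,46]
#11 0x7a→b15/s7 MISS; vc=[31,46,55]
#12 0xb8→b23/s7 MISS; vc=[31,46,55,15]
#13 0x7e→b15/s7 VC-HIT; vc=[31,46,55,23]
#14 0x77→b14/s6 L1-HIT; vc=[31,46,55,23]
#15 0xb3→b22/s6 MISS; vc=[31,46,55,23,14]
#16 0x71→b14/s6 VC-HIT; vc=[31,46,55,23,22]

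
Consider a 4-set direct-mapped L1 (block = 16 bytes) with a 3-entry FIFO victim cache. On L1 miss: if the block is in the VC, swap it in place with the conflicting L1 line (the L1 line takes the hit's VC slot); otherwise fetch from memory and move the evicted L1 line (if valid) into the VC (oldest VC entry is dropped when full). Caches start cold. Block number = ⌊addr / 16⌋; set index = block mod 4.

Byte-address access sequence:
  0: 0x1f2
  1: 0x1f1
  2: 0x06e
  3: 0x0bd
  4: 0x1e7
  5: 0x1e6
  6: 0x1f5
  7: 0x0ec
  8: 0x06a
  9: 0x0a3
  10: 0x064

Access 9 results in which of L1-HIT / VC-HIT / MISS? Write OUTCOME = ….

OUTCOME = MISS

  [0] addr=0x1f2 blk=31 s=3: MISS | VC []
  [1] addr=0x1f1 blk=31 s=3: L1-HIT | VC []
  [2] addr=0x6e blk=6 s=2: MISS | VC []
  [3] addr=0xbd blk=11 s=3: MISS | VC [31]
  [4] addr=0x1e7 blk=30 s=2: MISS | VC [31, 6]
  [5] addr=0x1e6 blk=30 s=2: L1-HIT | VC [31, 6]
  [6] addr=0x1f5 blk=31 s=3: VC-HIT | VC [11, 6]
  [7] addr=0xec blk=14 s=2: MISS | VC [11, 6, 30]
  [8] addr=0x6a blk=6 s=2: VC-HIT | VC [11, 14, 30]
  [9] addr=0xa3 blk=10 s=2: MISS | VC [14, 30, 6]
  [10] addr=0x64 blk=6 s=2: VC-HIT | VC [14, 30, 10]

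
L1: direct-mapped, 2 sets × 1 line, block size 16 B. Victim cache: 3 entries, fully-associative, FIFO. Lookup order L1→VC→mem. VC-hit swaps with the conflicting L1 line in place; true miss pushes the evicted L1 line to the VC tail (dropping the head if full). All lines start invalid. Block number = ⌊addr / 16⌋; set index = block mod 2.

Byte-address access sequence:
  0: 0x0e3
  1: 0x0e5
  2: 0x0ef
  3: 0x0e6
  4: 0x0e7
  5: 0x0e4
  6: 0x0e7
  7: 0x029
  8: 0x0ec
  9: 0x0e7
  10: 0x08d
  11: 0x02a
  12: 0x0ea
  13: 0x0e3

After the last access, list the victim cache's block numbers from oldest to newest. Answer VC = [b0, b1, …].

VC = [8, 2]

#0 0xe3→b14/s0 MISS; vc=[]
#1 0xe5→b14/s0 L1-HIT; vc=[]
#2 0xef→b14/s0 L1-HIT; vc=[]
#3 0xe6→b14/s0 L1-HIT; vc=[]
#4 0xe7→b14/s0 L1-HIT; vc=[]
#5 0xe4→b14/s0 L1-HIT; vc=[]
#6 0xe7→b14/s0 L1-HIT; vc=[]
#7 0x29→b2/s0 MISS; vc=[14]
#8 0xec→b14/s0 VC-HIT; vc=[2]
#9 0xe7→b14/s0 L1-HIT; vc=[2]
#10 0x8d→b8/s0 MISS; vc=[2,14]
#11 0x2a→b2/s0 VC-HIT; vc=[8,14]
#12 0xea→b14/s0 VC-HIT; vc=[8,2]
#13 0xe3→b14/s0 L1-HIT; vc=[8,2]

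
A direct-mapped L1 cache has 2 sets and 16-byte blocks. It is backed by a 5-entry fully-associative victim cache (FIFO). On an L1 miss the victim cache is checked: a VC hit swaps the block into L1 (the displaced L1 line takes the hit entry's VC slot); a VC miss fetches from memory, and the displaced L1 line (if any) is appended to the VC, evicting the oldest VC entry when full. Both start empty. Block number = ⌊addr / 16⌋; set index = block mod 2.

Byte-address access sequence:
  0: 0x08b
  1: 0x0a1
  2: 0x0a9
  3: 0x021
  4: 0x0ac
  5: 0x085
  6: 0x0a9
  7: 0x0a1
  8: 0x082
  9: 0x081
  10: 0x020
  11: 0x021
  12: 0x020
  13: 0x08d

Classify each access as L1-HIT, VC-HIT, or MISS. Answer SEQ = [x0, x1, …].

0: 0x8b (blk 8, set 0) → MISS  vc=[]
1: 0xa1 (blk 10, set 0) → MISS  vc=[8]
2: 0xa9 (blk 10, set 0) → L1-HIT  vc=[8]
3: 0x21 (blk 2, set 0) → MISS  vc=[8, 10]
4: 0xac (blk 10, set 0) → VC-HIT  vc=[8, 2]
5: 0x85 (blk 8, set 0) → VC-HIT  vc=[10, 2]
6: 0xa9 (blk 10, set 0) → VC-HIT  vc=[8, 2]
7: 0xa1 (blk 10, set 0) → L1-HIT  vc=[8, 2]
8: 0x82 (blk 8, set 0) → VC-HIT  vc=[10, 2]
9: 0x81 (blk 8, set 0) → L1-HIT  vc=[10, 2]
10: 0x20 (blk 2, set 0) → VC-HIT  vc=[10, 8]
11: 0x21 (blk 2, set 0) → L1-HIT  vc=[10, 8]
12: 0x20 (blk 2, set 0) → L1-HIT  vc=[10, 8]
13: 0x8d (blk 8, set 0) → VC-HIT  vc=[10, 2]

SEQ = [MISS, MISS, L1-HIT, MISS, VC-HIT, VC-HIT, VC-HIT, L1-HIT, VC-HIT, L1-HIT, VC-HIT, L1-HIT, L1-HIT, VC-HIT]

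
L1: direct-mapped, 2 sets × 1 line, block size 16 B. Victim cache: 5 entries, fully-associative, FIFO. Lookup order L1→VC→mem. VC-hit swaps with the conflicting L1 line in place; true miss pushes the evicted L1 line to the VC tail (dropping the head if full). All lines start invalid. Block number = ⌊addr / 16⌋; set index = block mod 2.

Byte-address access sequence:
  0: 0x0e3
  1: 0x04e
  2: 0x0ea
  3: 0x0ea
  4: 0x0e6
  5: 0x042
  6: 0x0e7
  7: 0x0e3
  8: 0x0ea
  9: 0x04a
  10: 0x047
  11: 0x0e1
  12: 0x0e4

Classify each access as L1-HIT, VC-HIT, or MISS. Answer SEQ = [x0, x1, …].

0: 0xe3 (blk 14, set 0) → MISS  vc=[]
1: 0x4e (blk 4, set 0) → MISS  vc=[14]
2: 0xea (blk 14, set 0) → VC-HIT  vc=[4]
3: 0xea (blk 14, set 0) → L1-HIT  vc=[4]
4: 0xe6 (blk 14, set 0) → L1-HIT  vc=[4]
5: 0x42 (blk 4, set 0) → VC-HIT  vc=[14]
6: 0xe7 (blk 14, set 0) → VC-HIT  vc=[4]
7: 0xe3 (blk 14, set 0) → L1-HIT  vc=[4]
8: 0xea (blk 14, set 0) → L1-HIT  vc=[4]
9: 0x4a (blk 4, set 0) → VC-HIT  vc=[14]
10: 0x47 (blk 4, set 0) → L1-HIT  vc=[14]
11: 0xe1 (blk 14, set 0) → VC-HIT  vc=[4]
12: 0xe4 (blk 14, set 0) → L1-HIT  vc=[4]

SEQ = [MISS, MISS, VC-HIT, L1-HIT, L1-HIT, VC-HIT, VC-HIT, L1-HIT, L1-HIT, VC-HIT, L1-HIT, VC-HIT, L1-HIT]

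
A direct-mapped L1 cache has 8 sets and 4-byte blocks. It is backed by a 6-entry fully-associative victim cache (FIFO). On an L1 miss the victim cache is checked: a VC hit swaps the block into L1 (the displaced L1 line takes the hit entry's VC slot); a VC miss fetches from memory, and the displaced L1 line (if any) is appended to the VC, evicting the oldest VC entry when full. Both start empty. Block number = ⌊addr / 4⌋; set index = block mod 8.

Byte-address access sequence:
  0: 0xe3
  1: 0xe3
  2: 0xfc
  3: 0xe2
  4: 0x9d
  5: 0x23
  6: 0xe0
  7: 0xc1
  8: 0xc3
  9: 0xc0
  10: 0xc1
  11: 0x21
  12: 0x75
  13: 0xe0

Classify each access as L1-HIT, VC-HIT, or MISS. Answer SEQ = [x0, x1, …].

SEQ = [MISS, L1-HIT, MISS, L1-HIT, MISS, MISS, VC-HIT, MISS, L1-HIT, L1-HIT, L1-HIT, VC-HIT, MISS, VC-HIT]

0: 0xe3 (blk 56, set 0) → MISS  vc=[]
1: 0xe3 (blk 56, set 0) → L1-HIT  vc=[]
2: 0xfc (blk 63, set 7) → MISS  vc=[]
3: 0xe2 (blk 56, set 0) → L1-HIT  vc=[]
4: 0x9d (blk 39, set 7) → MISS  vc=[63]
5: 0x23 (blk 8, set 0) → MISS  vc=[63, 56]
6: 0xe0 (blk 56, set 0) → VC-HIT  vc=[63, 8]
7: 0xc1 (blk 48, set 0) → MISS  vc=[63, 8, 56]
8: 0xc3 (blk 48, set 0) → L1-HIT  vc=[63, 8, 56]
9: 0xc0 (blk 48, set 0) → L1-HIT  vc=[63, 8, 56]
10: 0xc1 (blk 48, set 0) → L1-HIT  vc=[63, 8, 56]
11: 0x21 (blk 8, set 0) → VC-HIT  vc=[63, 48, 56]
12: 0x75 (blk 29, set 5) → MISS  vc=[63, 48, 56]
13: 0xe0 (blk 56, set 0) → VC-HIT  vc=[63, 48, 8]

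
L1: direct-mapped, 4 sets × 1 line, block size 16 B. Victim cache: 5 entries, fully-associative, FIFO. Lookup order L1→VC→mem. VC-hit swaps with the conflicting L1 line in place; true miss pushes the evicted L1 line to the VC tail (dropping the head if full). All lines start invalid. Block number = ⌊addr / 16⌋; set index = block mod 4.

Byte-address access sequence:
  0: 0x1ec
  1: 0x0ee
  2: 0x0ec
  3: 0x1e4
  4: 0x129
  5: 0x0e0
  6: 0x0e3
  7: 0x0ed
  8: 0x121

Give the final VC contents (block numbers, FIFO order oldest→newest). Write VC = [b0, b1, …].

#0 0x1ec→b30/s2 MISS; vc=[]
#1 0xee→b14/s2 MISS; vc=[30]
#2 0xec→b14/s2 L1-HIT; vc=[30]
#3 0x1e4→b30/s2 VC-HIT; vc=[14]
#4 0x129→b18/s2 MISS; vc=[14,30]
#5 0xe0→b14/s2 VC-HIT; vc=[18,30]
#6 0xe3→b14/s2 L1-HIT; vc=[18,30]
#7 0xed→b14/s2 L1-HIT; vc=[18,30]
#8 0x121→b18/s2 VC-HIT; vc=[14,30]

VC = [14, 30]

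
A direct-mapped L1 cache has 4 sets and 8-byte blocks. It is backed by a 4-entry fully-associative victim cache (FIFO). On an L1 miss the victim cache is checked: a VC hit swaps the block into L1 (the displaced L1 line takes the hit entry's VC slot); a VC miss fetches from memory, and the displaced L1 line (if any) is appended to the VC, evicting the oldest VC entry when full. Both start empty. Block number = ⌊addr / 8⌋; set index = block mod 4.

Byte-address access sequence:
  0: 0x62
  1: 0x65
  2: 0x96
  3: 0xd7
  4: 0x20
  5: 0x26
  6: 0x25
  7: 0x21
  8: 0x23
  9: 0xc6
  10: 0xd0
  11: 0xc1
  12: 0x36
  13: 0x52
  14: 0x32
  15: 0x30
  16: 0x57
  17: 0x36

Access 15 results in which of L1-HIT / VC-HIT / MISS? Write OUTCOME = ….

OUTCOME = L1-HIT

#0 0x62→b12/s0 MISS; vc=[]
#1 0x65→b12/s0 L1-HIT; vc=[]
#2 0x96→b18/s2 MISS; vc=[]
#3 0xd7→b26/s2 MISS; vc=[18]
#4 0x20→b4/s0 MISS; vc=[18,12]
#5 0x26→b4/s0 L1-HIT; vc=[18,12]
#6 0x25→b4/s0 L1-HIT; vc=[18,12]
#7 0x21→b4/s0 L1-HIT; vc=[18,12]
#8 0x23→b4/s0 L1-HIT; vc=[18,12]
#9 0xc6→b24/s0 MISS; vc=[18,12,4]
#10 0xd0→b26/s2 L1-HIT; vc=[18,12,4]
#11 0xc1→b24/s0 L1-HIT; vc=[18,12,4]
#12 0x36→b6/s2 MISS; vc=[18,12,4,26]
#13 0x52→b10/s2 MISS; vc=[12,4,26,6]
#14 0x32→b6/s2 VC-HIT; vc=[12,4,26,10]
#15 0x30→b6/s2 L1-HIT; vc=[12,4,26,10]
#16 0x57→b10/s2 VC-HIT; vc=[12,4,26,6]
#17 0x36→b6/s2 VC-HIT; vc=[12,4,26,10]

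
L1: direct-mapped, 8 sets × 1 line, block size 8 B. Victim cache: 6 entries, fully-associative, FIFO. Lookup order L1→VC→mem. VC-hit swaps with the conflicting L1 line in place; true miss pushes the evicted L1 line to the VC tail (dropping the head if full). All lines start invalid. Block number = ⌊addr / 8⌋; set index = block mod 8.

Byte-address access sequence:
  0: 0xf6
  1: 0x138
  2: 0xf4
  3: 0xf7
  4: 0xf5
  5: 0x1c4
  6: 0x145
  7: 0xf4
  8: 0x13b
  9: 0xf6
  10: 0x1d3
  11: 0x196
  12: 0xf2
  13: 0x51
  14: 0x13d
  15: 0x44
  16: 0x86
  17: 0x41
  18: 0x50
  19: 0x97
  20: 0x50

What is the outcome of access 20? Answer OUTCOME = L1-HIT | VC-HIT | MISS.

0: 0xf6 (blk 30, set 6) → MISS  vc=[]
1: 0x138 (blk 39, set 7) → MISS  vc=[]
2: 0xf4 (blk 30, set 6) → L1-HIT  vc=[]
3: 0xf7 (blk 30, set 6) → L1-HIT  vc=[]
4: 0xf5 (blk 30, set 6) → L1-HIT  vc=[]
5: 0x1c4 (blk 56, set 0) → MISS  vc=[]
6: 0x145 (blk 40, set 0) → MISS  vc=[56]
7: 0xf4 (blk 30, set 6) → L1-HIT  vc=[56]
8: 0x13b (blk 39, set 7) → L1-HIT  vc=[56]
9: 0xf6 (blk 30, set 6) → L1-HIT  vc=[56]
10: 0x1d3 (blk 58, set 2) → MISS  vc=[56]
11: 0x196 (blk 50, set 2) → MISS  vc=[56, 58]
12: 0xf2 (blk 30, set 6) → L1-HIT  vc=[56, 58]
13: 0x51 (blk 10, set 2) → MISS  vc=[56, 58, 50]
14: 0x13d (blk 39, set 7) → L1-HIT  vc=[56, 58, 50]
15: 0x44 (blk 8, set 0) → MISS  vc=[56, 58, 50, 40]
16: 0x86 (blk 16, set 0) → MISS  vc=[56, 58, 50, 40, 8]
17: 0x41 (blk 8, set 0) → VC-HIT  vc=[56, 58, 50, 40, 16]
18: 0x50 (blk 10, set 2) → L1-HIT  vc=[56, 58, 50, 40, 16]
19: 0x97 (blk 18, set 2) → MISS  vc=[56, 58, 50, 40, 16, 10]
20: 0x50 (blk 10, set 2) → VC-HIT  vc=[56, 58, 50, 40, 16, 18]

OUTCOME = VC-HIT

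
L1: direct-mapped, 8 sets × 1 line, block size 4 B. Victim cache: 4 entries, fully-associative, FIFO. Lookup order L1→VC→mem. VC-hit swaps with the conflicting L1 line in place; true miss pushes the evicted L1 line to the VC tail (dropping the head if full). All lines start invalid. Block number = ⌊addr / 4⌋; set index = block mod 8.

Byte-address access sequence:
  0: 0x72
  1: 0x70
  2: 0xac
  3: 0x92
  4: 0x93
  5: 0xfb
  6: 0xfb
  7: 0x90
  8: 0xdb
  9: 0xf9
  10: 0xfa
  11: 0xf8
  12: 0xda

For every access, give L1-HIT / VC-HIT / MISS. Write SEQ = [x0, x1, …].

SEQ = [MISS, L1-HIT, MISS, MISS, L1-HIT, MISS, L1-HIT, L1-HIT, MISS, VC-HIT, L1-HIT, L1-HIT, VC-HIT]

#0 0x72→b28/s4 MISS; vc=[]
#1 0x70→b28/s4 L1-HIT; vc=[]
#2 0xac→b43/s3 MISS; vc=[]
#3 0x92→b36/s4 MISS; vc=[28]
#4 0x93→b36/s4 L1-HIT; vc=[28]
#5 0xfb→b62/s6 MISS; vc=[28]
#6 0xfb→b62/s6 L1-HIT; vc=[28]
#7 0x90→b36/s4 L1-HIT; vc=[28]
#8 0xdb→b54/s6 MISS; vc=[28,62]
#9 0xf9→b62/s6 VC-HIT; vc=[28,54]
#10 0xfa→b62/s6 L1-HIT; vc=[28,54]
#11 0xf8→b62/s6 L1-HIT; vc=[28,54]
#12 0xda→b54/s6 VC-HIT; vc=[28,62]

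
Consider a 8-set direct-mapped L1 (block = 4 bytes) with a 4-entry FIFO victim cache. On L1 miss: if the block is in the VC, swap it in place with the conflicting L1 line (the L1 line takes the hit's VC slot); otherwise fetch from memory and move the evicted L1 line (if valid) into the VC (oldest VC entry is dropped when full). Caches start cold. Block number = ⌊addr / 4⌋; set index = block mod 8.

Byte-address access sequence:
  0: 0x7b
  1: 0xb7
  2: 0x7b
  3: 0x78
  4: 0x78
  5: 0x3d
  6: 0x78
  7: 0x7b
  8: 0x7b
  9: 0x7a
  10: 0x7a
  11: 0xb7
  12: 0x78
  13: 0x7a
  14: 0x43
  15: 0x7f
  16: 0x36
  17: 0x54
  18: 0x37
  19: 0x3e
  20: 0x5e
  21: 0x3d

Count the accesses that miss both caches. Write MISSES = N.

MISSES = 8

#0 0x7b→b30/s6 MISS; vc=[]
#1 0xb7→b45/s5 MISS; vc=[]
#2 0x7b→b30/s6 L1-HIT; vc=[]
#3 0x78→b30/s6 L1-HIT; vc=[]
#4 0x78→b30/s6 L1-HIT; vc=[]
#5 0x3d→b15/s7 MISS; vc=[]
#6 0x78→b30/s6 L1-HIT; vc=[]
#7 0x7b→b30/s6 L1-HIT; vc=[]
#8 0x7b→b30/s6 L1-HIT; vc=[]
#9 0x7a→b30/s6 L1-HIT; vc=[]
#10 0x7a→b30/s6 L1-HIT; vc=[]
#11 0xb7→b45/s5 L1-HIT; vc=[]
#12 0x78→b30/s6 L1-HIT; vc=[]
#13 0x7a→b30/s6 L1-HIT; vc=[]
#14 0x43→b16/s0 MISS; vc=[]
#15 0x7f→b31/s7 MISS; vc=[15]
#16 0x36→b13/s5 MISS; vc=[15,45]
#17 0x54→b21/s5 MISS; vc=[15,45,13]
#18 0x37→b13/s5 VC-HIT; vc=[15,45,21]
#19 0x3e→b15/s7 VC-HIT; vc=[31,45,21]
#20 0x5e→b23/s7 MISS; vc=[31,45,21,15]
#21 0x3d→b15/s7 VC-HIT; vc=[31,45,21,23]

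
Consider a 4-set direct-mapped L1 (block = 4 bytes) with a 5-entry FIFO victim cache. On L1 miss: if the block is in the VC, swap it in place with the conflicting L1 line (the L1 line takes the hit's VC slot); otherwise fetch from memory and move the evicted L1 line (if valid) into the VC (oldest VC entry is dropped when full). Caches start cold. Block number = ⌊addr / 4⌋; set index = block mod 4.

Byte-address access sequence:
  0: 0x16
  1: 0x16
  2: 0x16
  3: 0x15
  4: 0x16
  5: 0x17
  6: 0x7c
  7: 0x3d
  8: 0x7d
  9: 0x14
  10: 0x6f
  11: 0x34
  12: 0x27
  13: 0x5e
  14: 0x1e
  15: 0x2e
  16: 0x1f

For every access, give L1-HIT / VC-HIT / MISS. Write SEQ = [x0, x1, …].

  [0] addr=0x16 blk=5 s=1: MISS | VC []
  [1] addr=0x16 blk=5 s=1: L1-HIT | VC []
  [2] addr=0x16 blk=5 s=1: L1-HIT | VC []
  [3] addr=0x15 blk=5 s=1: L1-HIT | VC []
  [4] addr=0x16 blk=5 s=1: L1-HIT | VC []
  [5] addr=0x17 blk=5 s=1: L1-HIT | VC []
  [6] addr=0x7c blk=31 s=3: MISS | VC []
  [7] addr=0x3d blk=15 s=3: MISS | VC [31]
  [8] addr=0x7d blk=31 s=3: VC-HIT | VC [15]
  [9] addr=0x14 blk=5 s=1: L1-HIT | VC [15]
  [10] addr=0x6f blk=27 s=3: MISS | VC [15, 31]
  [11] addr=0x34 blk=13 s=1: MISS | VC [15, 31, 5]
  [12] addr=0x27 blk=9 s=1: MISS | VC [15, 31, 5, 13]
  [13] addr=0x5e blk=23 s=3: MISS | VC [15, 31, 5, 13, 27]
  [14] addr=0x1e blk=7 s=3: MISS | VC [31, 5, 13, 27, 23]
  [15] addr=0x2e blk=11 s=3: MISS | VC [5, 13, 27, 23, 7]
  [16] addr=0x1f blk=7 s=3: VC-HIT | VC [5, 13, 27, 23, 11]

SEQ = [MISS, L1-HIT, L1-HIT, L1-HIT, L1-HIT, L1-HIT, MISS, MISS, VC-HIT, L1-HIT, MISS, MISS, MISS, MISS, MISS, MISS, VC-HIT]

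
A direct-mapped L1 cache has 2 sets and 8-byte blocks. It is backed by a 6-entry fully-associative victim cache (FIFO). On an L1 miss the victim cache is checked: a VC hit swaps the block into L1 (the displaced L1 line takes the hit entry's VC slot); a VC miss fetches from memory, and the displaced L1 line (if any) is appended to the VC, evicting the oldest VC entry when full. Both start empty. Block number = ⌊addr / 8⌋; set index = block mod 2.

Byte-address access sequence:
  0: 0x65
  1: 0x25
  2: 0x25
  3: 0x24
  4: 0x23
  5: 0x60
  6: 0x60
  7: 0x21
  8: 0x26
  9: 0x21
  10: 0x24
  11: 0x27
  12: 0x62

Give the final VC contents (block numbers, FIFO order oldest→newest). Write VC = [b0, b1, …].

  [0] addr=0x65 blk=12 s=0: MISS | VC []
  [1] addr=0x25 blk=4 s=0: MISS | VC [12]
  [2] addr=0x25 blk=4 s=0: L1-HIT | VC [12]
  [3] addr=0x24 blk=4 s=0: L1-HIT | VC [12]
  [4] addr=0x23 blk=4 s=0: L1-HIT | VC [12]
  [5] addr=0x60 blk=12 s=0: VC-HIT | VC [4]
  [6] addr=0x60 blk=12 s=0: L1-HIT | VC [4]
  [7] addr=0x21 blk=4 s=0: VC-HIT | VC [12]
  [8] addr=0x26 blk=4 s=0: L1-HIT | VC [12]
  [9] addr=0x21 blk=4 s=0: L1-HIT | VC [12]
  [10] addr=0x24 blk=4 s=0: L1-HIT | VC [12]
  [11] addr=0x27 blk=4 s=0: L1-HIT | VC [12]
  [12] addr=0x62 blk=12 s=0: VC-HIT | VC [4]

VC = [4]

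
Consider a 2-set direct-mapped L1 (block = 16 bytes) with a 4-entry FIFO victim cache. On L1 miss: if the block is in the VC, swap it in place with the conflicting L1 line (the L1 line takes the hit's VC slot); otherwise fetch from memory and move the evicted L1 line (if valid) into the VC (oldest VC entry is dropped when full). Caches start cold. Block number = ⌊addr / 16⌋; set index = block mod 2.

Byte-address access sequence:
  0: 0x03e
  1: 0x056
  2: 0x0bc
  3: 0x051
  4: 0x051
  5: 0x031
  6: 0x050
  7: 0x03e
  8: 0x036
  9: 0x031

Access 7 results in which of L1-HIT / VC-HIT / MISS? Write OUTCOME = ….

0: 0x3e (blk 3, set 1) → MISS  vc=[]
1: 0x56 (blk 5, set 1) → MISS  vc=[3]
2: 0xbc (blk 11, set 1) → MISS  vc=[3, 5]
3: 0x51 (blk 5, set 1) → VC-HIT  vc=[3, 11]
4: 0x51 (blk 5, set 1) → L1-HIT  vc=[3, 11]
5: 0x31 (blk 3, set 1) → VC-HIT  vc=[5, 11]
6: 0x50 (blk 5, set 1) → VC-HIT  vc=[3, 11]
7: 0x3e (blk 3, set 1) → VC-HIT  vc=[5, 11]
8: 0x36 (blk 3, set 1) → L1-HIT  vc=[5, 11]
9: 0x31 (blk 3, set 1) → L1-HIT  vc=[5, 11]

OUTCOME = VC-HIT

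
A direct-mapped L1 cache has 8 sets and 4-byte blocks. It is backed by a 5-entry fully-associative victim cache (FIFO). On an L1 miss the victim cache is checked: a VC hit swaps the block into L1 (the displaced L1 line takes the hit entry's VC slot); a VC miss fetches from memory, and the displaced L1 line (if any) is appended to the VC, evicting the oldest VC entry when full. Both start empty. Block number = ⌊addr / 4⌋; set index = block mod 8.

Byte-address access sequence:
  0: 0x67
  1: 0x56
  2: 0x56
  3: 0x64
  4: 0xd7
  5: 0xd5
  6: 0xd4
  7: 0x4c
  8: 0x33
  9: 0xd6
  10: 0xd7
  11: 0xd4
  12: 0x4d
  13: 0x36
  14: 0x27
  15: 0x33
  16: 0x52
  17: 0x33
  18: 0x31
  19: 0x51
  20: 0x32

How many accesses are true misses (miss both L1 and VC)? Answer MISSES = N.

MISSES = 8

#0 0x67→b25/s1 MISS; vc=[]
#1 0x56→b21/s5 MISS; vc=[]
#2 0x56→b21/s5 L1-HIT; vc=[]
#3 0x64→b25/s1 L1-HIT; vc=[]
#4 0xd7→b53/s5 MISS; vc=[21]
#5 0xd5→b53/s5 L1-HIT; vc=[21]
#6 0xd4→b53/s5 L1-HIT; vc=[21]
#7 0x4c→b19/s3 MISS; vc=[21]
#8 0x33→b12/s4 MISS; vc=[21]
#9 0xd6→b53/s5 L1-HIT; vc=[21]
#10 0xd7→b53/s5 L1-HIT; vc=[21]
#11 0xd4→b53/s5 L1-HIT; vc=[21]
#12 0x4d→b19/s3 L1-HIT; vc=[21]
#13 0x36→b13/s5 MISS; vc=[21,53]
#14 0x27→b9/s1 MISS; vc=[21,53,25]
#15 0x33→b12/s4 L1-HIT; vc=[21,53,25]
#16 0x52→b20/s4 MISS; vc=[21,53,25,12]
#17 0x33→b12/s4 VC-HIT; vc=[21,53,25,20]
#18 0x31→b12/s4 L1-HIT; vc=[21,53,25,20]
#19 0x51→b20/s4 VC-HIT; vc=[21,53,25,12]
#20 0x32→b12/s4 VC-HIT; vc=[21,53,25,20]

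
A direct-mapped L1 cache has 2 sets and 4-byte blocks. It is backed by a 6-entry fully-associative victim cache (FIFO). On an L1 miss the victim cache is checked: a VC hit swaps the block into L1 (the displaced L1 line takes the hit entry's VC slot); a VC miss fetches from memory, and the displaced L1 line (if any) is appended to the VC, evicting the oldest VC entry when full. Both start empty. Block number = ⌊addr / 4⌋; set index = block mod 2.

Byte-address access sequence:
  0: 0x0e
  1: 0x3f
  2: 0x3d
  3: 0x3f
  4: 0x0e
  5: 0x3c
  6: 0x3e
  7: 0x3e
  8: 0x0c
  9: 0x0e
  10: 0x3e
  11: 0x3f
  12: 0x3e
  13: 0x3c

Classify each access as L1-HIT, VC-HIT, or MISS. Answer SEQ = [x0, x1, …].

#0 0xe→b3/s1 MISS; vc=[]
#1 0x3f→b15/s1 MISS; vc=[3]
#2 0x3d→b15/s1 L1-HIT; vc=[3]
#3 0x3f→b15/s1 L1-HIT; vc=[3]
#4 0xe→b3/s1 VC-HIT; vc=[15]
#5 0x3c→b15/s1 VC-HIT; vc=[3]
#6 0x3e→b15/s1 L1-HIT; vc=[3]
#7 0x3e→b15/s1 L1-HIT; vc=[3]
#8 0xc→b3/s1 VC-HIT; vc=[15]
#9 0xe→b3/s1 L1-HIT; vc=[15]
#10 0x3e→b15/s1 VC-HIT; vc=[3]
#11 0x3f→b15/s1 L1-HIT; vc=[3]
#12 0x3e→b15/s1 L1-HIT; vc=[3]
#13 0x3c→b15/s1 L1-HIT; vc=[3]

SEQ = [MISS, MISS, L1-HIT, L1-HIT, VC-HIT, VC-HIT, L1-HIT, L1-HIT, VC-HIT, L1-HIT, VC-HIT, L1-HIT, L1-HIT, L1-HIT]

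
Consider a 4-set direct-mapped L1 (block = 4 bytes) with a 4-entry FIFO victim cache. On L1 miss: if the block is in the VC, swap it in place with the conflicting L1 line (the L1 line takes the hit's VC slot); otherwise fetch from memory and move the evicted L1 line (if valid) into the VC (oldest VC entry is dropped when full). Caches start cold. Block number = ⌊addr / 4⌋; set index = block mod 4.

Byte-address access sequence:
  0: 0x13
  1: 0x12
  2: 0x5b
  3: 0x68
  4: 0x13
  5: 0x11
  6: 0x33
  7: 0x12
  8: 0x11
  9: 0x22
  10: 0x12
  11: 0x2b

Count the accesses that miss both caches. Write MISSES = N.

MISSES = 6

  [0] addr=0x13 blk=4 s=0: MISS | VC []
  [1] addr=0x12 blk=4 s=0: L1-HIT | VC []
  [2] addr=0x5b blk=22 s=2: MISS | VC []
  [3] addr=0x68 blk=26 s=2: MISS | VC [22]
  [4] addr=0x13 blk=4 s=0: L1-HIT | VC [22]
  [5] addr=0x11 blk=4 s=0: L1-HIT | VC [22]
  [6] addr=0x33 blk=12 s=0: MISS | VC [22, 4]
  [7] addr=0x12 blk=4 s=0: VC-HIT | VC [22, 12]
  [8] addr=0x11 blk=4 s=0: L1-HIT | VC [22, 12]
  [9] addr=0x22 blk=8 s=0: MISS | VC [22, 12, 4]
  [10] addr=0x12 blk=4 s=0: VC-HIT | VC [22, 12, 8]
  [11] addr=0x2b blk=10 s=2: MISS | VC [22, 12, 8, 26]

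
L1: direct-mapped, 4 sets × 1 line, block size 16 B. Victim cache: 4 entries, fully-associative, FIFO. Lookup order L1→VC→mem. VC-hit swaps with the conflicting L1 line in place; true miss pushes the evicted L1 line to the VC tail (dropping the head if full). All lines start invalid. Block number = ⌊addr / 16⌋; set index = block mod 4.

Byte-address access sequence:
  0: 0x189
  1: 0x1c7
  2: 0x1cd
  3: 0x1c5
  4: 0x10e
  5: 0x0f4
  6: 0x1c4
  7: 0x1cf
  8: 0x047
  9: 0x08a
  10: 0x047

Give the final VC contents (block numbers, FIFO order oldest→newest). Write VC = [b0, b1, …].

VC = [24, 16, 28, 8]

#0 0x189→b24/s0 MISS; vc=[]
#1 0x1c7→b28/s0 MISS; vc=[24]
#2 0x1cd→b28/s0 L1-HIT; vc=[24]
#3 0x1c5→b28/s0 L1-HIT; vc=[24]
#4 0x10e→b16/s0 MISS; vc=[24,28]
#5 0xf4→b15/s3 MISS; vc=[24,28]
#6 0x1c4→b28/s0 VC-HIT; vc=[24,16]
#7 0x1cf→b28/s0 L1-HIT; vc=[24,16]
#8 0x47→b4/s0 MISS; vc=[24,16,28]
#9 0x8a→b8/s0 MISS; vc=[24,16,28,4]
#10 0x47→b4/s0 VC-HIT; vc=[24,16,28,8]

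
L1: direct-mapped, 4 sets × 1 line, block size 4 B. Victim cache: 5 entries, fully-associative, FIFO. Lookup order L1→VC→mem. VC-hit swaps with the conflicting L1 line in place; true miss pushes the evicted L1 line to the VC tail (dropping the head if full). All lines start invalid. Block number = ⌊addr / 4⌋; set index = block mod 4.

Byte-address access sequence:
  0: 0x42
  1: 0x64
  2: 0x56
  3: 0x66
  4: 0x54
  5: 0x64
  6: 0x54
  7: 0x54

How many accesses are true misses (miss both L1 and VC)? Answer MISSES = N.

MISSES = 3

0: 0x42 (blk 16, set 0) → MISS  vc=[]
1: 0x64 (blk 25, set 1) → MISS  vc=[]
2: 0x56 (blk 21, set 1) → MISS  vc=[25]
3: 0x66 (blk 25, set 1) → VC-HIT  vc=[21]
4: 0x54 (blk 21, set 1) → VC-HIT  vc=[25]
5: 0x64 (blk 25, set 1) → VC-HIT  vc=[21]
6: 0x54 (blk 21, set 1) → VC-HIT  vc=[25]
7: 0x54 (blk 21, set 1) → L1-HIT  vc=[25]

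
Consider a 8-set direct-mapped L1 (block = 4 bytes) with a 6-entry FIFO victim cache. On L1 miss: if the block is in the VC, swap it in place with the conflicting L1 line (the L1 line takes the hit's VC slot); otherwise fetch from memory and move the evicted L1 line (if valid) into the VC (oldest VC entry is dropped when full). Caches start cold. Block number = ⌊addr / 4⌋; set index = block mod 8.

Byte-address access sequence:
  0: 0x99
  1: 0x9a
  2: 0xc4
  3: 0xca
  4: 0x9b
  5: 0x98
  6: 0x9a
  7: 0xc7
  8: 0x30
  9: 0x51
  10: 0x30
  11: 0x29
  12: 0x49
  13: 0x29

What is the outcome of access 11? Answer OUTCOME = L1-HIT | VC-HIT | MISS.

OUTCOME = MISS

  [0] addr=0x99 blk=38 s=6: MISS | VC []
  [1] addr=0x9a blk=38 s=6: L1-HIT | VC []
  [2] addr=0xc4 blk=49 s=1: MISS | VC []
  [3] addr=0xca blk=50 s=2: MISS | VC []
  [4] addr=0x9b blk=38 s=6: L1-HIT | VC []
  [5] addr=0x98 blk=38 s=6: L1-HIT | VC []
  [6] addr=0x9a blk=38 s=6: L1-HIT | VC []
  [7] addr=0xc7 blk=49 s=1: L1-HIT | VC []
  [8] addr=0x30 blk=12 s=4: MISS | VC []
  [9] addr=0x51 blk=20 s=4: MISS | VC [12]
  [10] addr=0x30 blk=12 s=4: VC-HIT | VC [20]
  [11] addr=0x29 blk=10 s=2: MISS | VC [20, 50]
  [12] addr=0x49 blk=18 s=2: MISS | VC [20, 50, 10]
  [13] addr=0x29 blk=10 s=2: VC-HIT | VC [20, 50, 18]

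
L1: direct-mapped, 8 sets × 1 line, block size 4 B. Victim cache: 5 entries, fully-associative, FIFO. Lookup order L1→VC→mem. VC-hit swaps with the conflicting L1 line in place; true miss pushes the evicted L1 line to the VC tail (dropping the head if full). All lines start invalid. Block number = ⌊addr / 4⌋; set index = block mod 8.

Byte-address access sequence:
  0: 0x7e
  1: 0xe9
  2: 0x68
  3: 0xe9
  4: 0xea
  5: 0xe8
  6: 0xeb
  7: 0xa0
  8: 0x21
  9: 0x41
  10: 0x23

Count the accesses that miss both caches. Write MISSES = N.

MISSES = 6

  [0] addr=0x7e blk=31 s=7: MISS | VC []
  [1] addr=0xe9 blk=58 s=2: MISS | VC []
  [2] addr=0x68 blk=26 s=2: MISS | VC [58]
  [3] addr=0xe9 blk=58 s=2: VC-HIT | VC [26]
  [4] addr=0xea blk=58 s=2: L1-HIT | VC [26]
  [5] addr=0xe8 blk=58 s=2: L1-HIT | VC [26]
  [6] addr=0xeb blk=58 s=2: L1-HIT | VC [26]
  [7] addr=0xa0 blk=40 s=0: MISS | VC [26]
  [8] addr=0x21 blk=8 s=0: MISS | VC [26, 40]
  [9] addr=0x41 blk=16 s=0: MISS | VC [26, 40, 8]
  [10] addr=0x23 blk=8 s=0: VC-HIT | VC [26, 40, 16]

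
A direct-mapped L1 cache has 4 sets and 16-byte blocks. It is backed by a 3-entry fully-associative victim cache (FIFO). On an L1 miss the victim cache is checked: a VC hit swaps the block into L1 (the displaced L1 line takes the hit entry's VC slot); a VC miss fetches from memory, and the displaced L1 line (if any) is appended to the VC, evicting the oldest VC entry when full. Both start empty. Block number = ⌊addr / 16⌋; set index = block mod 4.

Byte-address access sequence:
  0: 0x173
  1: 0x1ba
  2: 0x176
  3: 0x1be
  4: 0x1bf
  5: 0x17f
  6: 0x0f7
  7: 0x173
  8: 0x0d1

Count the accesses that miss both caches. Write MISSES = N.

MISSES = 4

0: 0x173 (blk 23, set 3) → MISS  vc=[]
1: 0x1ba (blk 27, set 3) → MISS  vc=[23]
2: 0x176 (blk 23, set 3) → VC-HIT  vc=[27]
3: 0x1be (blk 27, set 3) → VC-HIT  vc=[23]
4: 0x1bf (blk 27, set 3) → L1-HIT  vc=[23]
5: 0x17f (blk 23, set 3) → VC-HIT  vc=[27]
6: 0xf7 (blk 15, set 3) → MISS  vc=[27, 23]
7: 0x173 (blk 23, set 3) → VC-HIT  vc=[27, 15]
8: 0xd1 (blk 13, set 1) → MISS  vc=[27, 15]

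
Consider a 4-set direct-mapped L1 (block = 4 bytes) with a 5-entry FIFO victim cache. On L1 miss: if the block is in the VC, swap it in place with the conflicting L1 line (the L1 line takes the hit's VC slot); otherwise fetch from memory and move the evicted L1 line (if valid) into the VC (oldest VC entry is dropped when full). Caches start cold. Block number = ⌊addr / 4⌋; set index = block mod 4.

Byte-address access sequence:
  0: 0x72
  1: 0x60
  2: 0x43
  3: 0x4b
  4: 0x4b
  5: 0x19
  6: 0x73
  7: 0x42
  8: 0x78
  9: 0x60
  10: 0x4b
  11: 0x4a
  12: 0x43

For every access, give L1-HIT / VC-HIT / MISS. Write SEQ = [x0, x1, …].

  [0] addr=0x72 blk=28 s=0: MISS | VC []
  [1] addr=0x60 blk=24 s=0: MISS | VC [28]
  [2] addr=0x43 blk=16 s=0: MISS | VC [28, 24]
  [3] addr=0x4b blk=18 s=2: MISS | VC [28, 24]
  [4] addr=0x4b blk=18 s=2: L1-HIT | VC [28, 24]
  [5] addr=0x19 blk=6 s=2: MISS | VC [28, 24, 18]
  [6] addr=0x73 blk=28 s=0: VC-HIT | VC [16, 24, 18]
  [7] addr=0x42 blk=16 s=0: VC-HIT | VC [28, 24, 18]
  [8] addr=0x78 blk=30 s=2: MISS | VC [28, 24, 18, 6]
  [9] addr=0x60 blk=24 s=0: VC-HIT | VC [28, 16, 18, 6]
  [10] addr=0x4b blk=18 s=2: VC-HIT | VC [28, 16, 30, 6]
  [11] addr=0x4a blk=18 s=2: L1-HIT | VC [28, 16, 30, 6]
  [12] addr=0x43 blk=16 s=0: VC-HIT | VC [28, 24, 30, 6]

SEQ = [MISS, MISS, MISS, MISS, L1-HIT, MISS, VC-HIT, VC-HIT, MISS, VC-HIT, VC-HIT, L1-HIT, VC-HIT]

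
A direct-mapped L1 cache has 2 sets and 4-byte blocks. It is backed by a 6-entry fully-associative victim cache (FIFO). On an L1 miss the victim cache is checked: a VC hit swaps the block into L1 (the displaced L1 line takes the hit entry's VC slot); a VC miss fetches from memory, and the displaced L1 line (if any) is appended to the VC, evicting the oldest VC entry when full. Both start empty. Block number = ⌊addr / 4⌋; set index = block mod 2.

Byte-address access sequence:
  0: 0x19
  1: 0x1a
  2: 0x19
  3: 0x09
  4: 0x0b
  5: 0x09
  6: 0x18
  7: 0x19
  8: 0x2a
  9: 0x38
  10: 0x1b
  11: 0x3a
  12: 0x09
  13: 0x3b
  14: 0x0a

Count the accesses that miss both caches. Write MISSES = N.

0: 0x19 (blk 6, set 0) → MISS  vc=[]
1: 0x1a (blk 6, set 0) → L1-HIT  vc=[]
2: 0x19 (blk 6, set 0) → L1-HIT  vc=[]
3: 0x9 (blk 2, set 0) → MISS  vc=[6]
4: 0xb (blk 2, set 0) → L1-HIT  vc=[6]
5: 0x9 (blk 2, set 0) → L1-HIT  vc=[6]
6: 0x18 (blk 6, set 0) → VC-HIT  vc=[2]
7: 0x19 (blk 6, set 0) → L1-HIT  vc=[2]
8: 0x2a (blk 10, set 0) → MISS  vc=[2, 6]
9: 0x38 (blk 14, set 0) → MISS  vc=[2, 6, 10]
10: 0x1b (blk 6, set 0) → VC-HIT  vc=[2, 14, 10]
11: 0x3a (blk 14, set 0) → VC-HIT  vc=[2, 6, 10]
12: 0x9 (blk 2, set 0) → VC-HIT  vc=[14, 6, 10]
13: 0x3b (blk 14, set 0) → VC-HIT  vc=[2, 6, 10]
14: 0xa (blk 2, set 0) → VC-HIT  vc=[14, 6, 10]

MISSES = 4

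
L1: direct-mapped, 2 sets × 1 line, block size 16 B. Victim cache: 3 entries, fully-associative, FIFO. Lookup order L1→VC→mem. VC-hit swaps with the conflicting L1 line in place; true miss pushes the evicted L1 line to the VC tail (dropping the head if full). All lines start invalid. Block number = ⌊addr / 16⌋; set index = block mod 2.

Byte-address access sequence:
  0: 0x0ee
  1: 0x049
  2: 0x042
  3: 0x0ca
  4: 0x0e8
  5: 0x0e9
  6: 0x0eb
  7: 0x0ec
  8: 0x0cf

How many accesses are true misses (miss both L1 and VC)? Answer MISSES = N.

  [0] addr=0xee blk=14 s=0: MISS | VC []
  [1] addr=0x49 blk=4 s=0: MISS | VC [14]
  [2] addr=0x42 blk=4 s=0: L1-HIT | VC [14]
  [3] addr=0xca blk=12 s=0: MISS | VC [14, 4]
  [4] addr=0xe8 blk=14 s=0: VC-HIT | VC [12, 4]
  [5] addr=0xe9 blk=14 s=0: L1-HIT | VC [12, 4]
  [6] addr=0xeb blk=14 s=0: L1-HIT | VC [12, 4]
  [7] addr=0xec blk=14 s=0: L1-HIT | VC [12, 4]
  [8] addr=0xcf blk=12 s=0: VC-HIT | VC [14, 4]

MISSES = 3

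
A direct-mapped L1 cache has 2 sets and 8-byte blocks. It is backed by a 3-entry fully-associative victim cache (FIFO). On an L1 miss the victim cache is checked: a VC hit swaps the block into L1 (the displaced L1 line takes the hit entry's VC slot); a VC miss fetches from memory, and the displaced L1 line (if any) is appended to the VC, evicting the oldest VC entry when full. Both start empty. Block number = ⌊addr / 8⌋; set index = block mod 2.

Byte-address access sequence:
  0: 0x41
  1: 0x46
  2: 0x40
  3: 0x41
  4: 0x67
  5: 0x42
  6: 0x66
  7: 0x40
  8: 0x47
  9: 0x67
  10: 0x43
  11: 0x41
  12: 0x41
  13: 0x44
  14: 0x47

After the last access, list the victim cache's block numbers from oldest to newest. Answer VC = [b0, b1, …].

#0 0x41→b8/s0 MISS; vc=[]
#1 0x46→b8/s0 L1-HIT; vc=[]
#2 0x40→b8/s0 L1-HIT; vc=[]
#3 0x41→b8/s0 L1-HIT; vc=[]
#4 0x67→b12/s0 MISS; vc=[8]
#5 0x42→b8/s0 VC-HIT; vc=[12]
#6 0x66→b12/s0 VC-HIT; vc=[8]
#7 0x40→b8/s0 VC-HIT; vc=[12]
#8 0x47→b8/s0 L1-HIT; vc=[12]
#9 0x67→b12/s0 VC-HIT; vc=[8]
#10 0x43→b8/s0 VC-HIT; vc=[12]
#11 0x41→b8/s0 L1-HIT; vc=[12]
#12 0x41→b8/s0 L1-HIT; vc=[12]
#13 0x44→b8/s0 L1-HIT; vc=[12]
#14 0x47→b8/s0 L1-HIT; vc=[12]

VC = [12]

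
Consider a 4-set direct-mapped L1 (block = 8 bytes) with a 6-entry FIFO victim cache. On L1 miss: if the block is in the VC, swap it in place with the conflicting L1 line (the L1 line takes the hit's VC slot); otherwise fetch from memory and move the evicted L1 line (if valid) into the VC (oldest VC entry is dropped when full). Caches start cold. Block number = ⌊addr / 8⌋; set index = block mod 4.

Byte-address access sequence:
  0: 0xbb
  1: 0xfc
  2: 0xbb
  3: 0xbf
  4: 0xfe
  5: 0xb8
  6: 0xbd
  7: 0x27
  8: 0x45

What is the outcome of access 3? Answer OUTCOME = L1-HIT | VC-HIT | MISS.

OUTCOME = L1-HIT

  [0] addr=0xbb blk=23 s=3: MISS | VC []
  [1] addr=0xfc blk=31 s=3: MISS | VC [23]
  [2] addr=0xbb blk=23 s=3: VC-HIT | VC [31]
  [3] addr=0xbf blk=23 s=3: L1-HIT | VC [31]
  [4] addr=0xfe blk=31 s=3: VC-HIT | VC [23]
  [5] addr=0xb8 blk=23 s=3: VC-HIT | VC [31]
  [6] addr=0xbd blk=23 s=3: L1-HIT | VC [31]
  [7] addr=0x27 blk=4 s=0: MISS | VC [31]
  [8] addr=0x45 blk=8 s=0: MISS | VC [31, 4]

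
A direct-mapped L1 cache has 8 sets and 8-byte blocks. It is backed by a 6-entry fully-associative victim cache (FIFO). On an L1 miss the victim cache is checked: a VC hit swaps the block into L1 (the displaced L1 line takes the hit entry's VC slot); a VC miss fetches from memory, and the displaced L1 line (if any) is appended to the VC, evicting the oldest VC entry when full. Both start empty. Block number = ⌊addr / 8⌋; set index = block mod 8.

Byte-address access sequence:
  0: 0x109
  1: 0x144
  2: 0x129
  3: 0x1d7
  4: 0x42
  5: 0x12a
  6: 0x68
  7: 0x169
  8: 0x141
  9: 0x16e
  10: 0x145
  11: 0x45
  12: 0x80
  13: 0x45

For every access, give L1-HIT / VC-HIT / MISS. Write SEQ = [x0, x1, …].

SEQ = [MISS, MISS, MISS, MISS, MISS, L1-HIT, MISS, MISS, VC-HIT, L1-HIT, L1-HIT, VC-HIT, MISS, VC-HIT]

#0 0x109→b33/s1 MISS; vc=[]
#1 0x144→b40/s0 MISS; vc=[]
#2 0x129→b37/s5 MISS; vc=[]
#3 0x1d7→b58/s2 MISS; vc=[]
#4 0x42→b8/s0 MISS; vc=[40]
#5 0x12a→b37/s5 L1-HIT; vc=[40]
#6 0x68→b13/s5 MISS; vc=[40,37]
#7 0x169→b45/s5 MISS; vc=[40,37,13]
#8 0x141→b40/s0 VC-HIT; vc=[8,37,13]
#9 0x16e→b45/s5 L1-HIT; vc=[8,37,13]
#10 0x145→b40/s0 L1-HIT; vc=[8,37,13]
#11 0x45→b8/s0 VC-HIT; vc=[40,37,13]
#12 0x80→b16/s0 MISS; vc=[40,37,13,8]
#13 0x45→b8/s0 VC-HIT; vc=[40,37,13,16]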